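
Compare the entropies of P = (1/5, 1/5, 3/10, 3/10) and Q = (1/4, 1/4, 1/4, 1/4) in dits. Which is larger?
Q

Computing entropies in dits:
H(P) = 0.5933
H(Q) = 0.6021

Distribution Q has higher entropy.

Intuition: The distribution closer to uniform (more spread out) has higher entropy.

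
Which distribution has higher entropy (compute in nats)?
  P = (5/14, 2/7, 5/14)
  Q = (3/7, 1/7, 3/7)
P

Computing entropies in nats:
H(P) = 1.0934
H(Q) = 1.0042

Distribution P has higher entropy.

Intuition: The distribution closer to uniform (more spread out) has higher entropy.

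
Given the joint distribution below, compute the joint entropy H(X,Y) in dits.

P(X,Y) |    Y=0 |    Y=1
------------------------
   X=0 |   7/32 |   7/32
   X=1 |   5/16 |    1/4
0.5971 dits

Joint entropy is H(X,Y) = -Σ_{x,y} p(x,y) log p(x,y).

Summing over all non-zero entries:
H(X,Y) = -[7/32·log_10(7/32) + 7/32·log_10(7/32) + 5/16·log_10(5/16) + 1/4·log_10(1/4)]
H(X,Y) = 0.5971 dits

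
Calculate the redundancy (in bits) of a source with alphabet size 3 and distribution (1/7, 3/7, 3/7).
0.1361 bits

Redundancy measures how far a source is from maximum entropy:
R = H_max - H(X)

Maximum entropy for 3 symbols: H_max = log_2(3) = 1.5850 bits
Actual entropy: H(X) = 1.4488 bits
Redundancy: R = 1.5850 - 1.4488 = 0.1361 bits

This redundancy represents potential for compression: the source could be compressed by 0.1361 bits per symbol.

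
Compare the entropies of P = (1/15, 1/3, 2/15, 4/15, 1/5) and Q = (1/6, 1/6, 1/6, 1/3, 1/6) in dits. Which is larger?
Q

Computing entropies in dits:
H(P) = 0.6470
H(Q) = 0.6778

Distribution Q has higher entropy.

Intuition: The distribution closer to uniform (more spread out) has higher entropy.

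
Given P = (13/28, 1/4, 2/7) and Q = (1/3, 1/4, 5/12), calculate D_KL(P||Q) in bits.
0.0664 bits

KL divergence: D_KL(P||Q) = Σ p(x) log(p(x)/q(x))

Computing term by term:
  x=0: 13/28 × log_2[(13/28)/(1/3)] = 13/28 × 0.4780 = 0.2220
  x=1: 1/4 × log_2[(1/4)/(1/4)] = 1/4 × 0.0000 = 0.0000
  x=2: 2/7 × log_2[(2/7)/(5/12)] = 2/7 × -0.5443 = -0.1555

D_KL(P||Q) = 0.0664 bits

Note: KL divergence is always non-negative and equals 0 iff P = Q.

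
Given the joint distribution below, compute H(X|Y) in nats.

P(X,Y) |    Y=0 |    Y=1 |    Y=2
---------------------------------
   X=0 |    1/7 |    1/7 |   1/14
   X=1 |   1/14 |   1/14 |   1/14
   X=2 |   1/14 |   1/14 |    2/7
0.9659 nats

Using the chain rule: H(X|Y) = H(X,Y) - H(Y)

First, compute H(X,Y) = 2.0449 nats

Marginal P(Y) = (2/7, 2/7, 3/7)
H(Y) = 1.0790 nats

H(X|Y) = H(X,Y) - H(Y) = 2.0449 - 1.0790 = 0.9659 nats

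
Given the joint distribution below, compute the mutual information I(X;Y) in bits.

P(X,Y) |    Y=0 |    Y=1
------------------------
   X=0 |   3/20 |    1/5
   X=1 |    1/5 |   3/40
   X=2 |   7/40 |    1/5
0.0471 bits

Mutual information: I(X;Y) = H(X) + H(Y) - H(X,Y)

Marginals:
P(X) = (7/20, 11/40, 3/8), H(X) = 1.5729 bits
P(Y) = (21/40, 19/40), H(Y) = 0.9982 bits

Joint entropy: H(X,Y) = 2.5240 bits

I(X;Y) = 1.5729 + 0.9982 - 2.5240 = 0.0471 bits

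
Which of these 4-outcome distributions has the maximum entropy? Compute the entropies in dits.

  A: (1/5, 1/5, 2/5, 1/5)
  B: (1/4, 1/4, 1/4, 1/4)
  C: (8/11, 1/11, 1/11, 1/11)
B

For a discrete distribution over n outcomes, entropy is maximized by the uniform distribution.

Computing entropies:
H(A) = 0.5786 dits
H(B) = 0.6021 dits
H(C) = 0.3846 dits

The uniform distribution (where all probabilities equal 1/4) achieves the maximum entropy of log_10(4) = 0.6021 dits.

Distribution B has the highest entropy.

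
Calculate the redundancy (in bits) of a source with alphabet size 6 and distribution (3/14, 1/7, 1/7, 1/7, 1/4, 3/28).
0.0603 bits

Redundancy measures how far a source is from maximum entropy:
R = H_max - H(X)

Maximum entropy for 6 symbols: H_max = log_2(6) = 2.5850 bits
Actual entropy: H(X) = 2.5246 bits
Redundancy: R = 2.5850 - 2.5246 = 0.0603 bits

This redundancy represents potential for compression: the source could be compressed by 0.0603 bits per symbol.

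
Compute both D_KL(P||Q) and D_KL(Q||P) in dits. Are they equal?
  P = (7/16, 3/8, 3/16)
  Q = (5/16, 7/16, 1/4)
D_KL(P||Q) = 0.0154, D_KL(Q||P) = 0.0149

KL divergence is not symmetric: D_KL(P||Q) ≠ D_KL(Q||P) in general.

D_KL(P||Q) = 0.0154 dits
D_KL(Q||P) = 0.0149 dits

No, they are not equal!

This asymmetry is why KL divergence is not a true distance metric.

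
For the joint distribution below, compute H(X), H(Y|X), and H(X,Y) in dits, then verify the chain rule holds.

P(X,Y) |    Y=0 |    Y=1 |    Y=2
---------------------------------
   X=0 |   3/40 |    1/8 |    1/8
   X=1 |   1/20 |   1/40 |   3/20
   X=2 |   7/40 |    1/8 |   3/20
H(X,Y) = 0.9078, H(X) = 0.4605, H(Y|X) = 0.4473 (all in dits)

Chain rule: H(X,Y) = H(X) + H(Y|X)

Left side — joint entropy directly:
H(X,Y) = -Σ p(x,y) log p(x,y) = 0.9078 dits

Right side — compute H(Y|X) from the conditional distributions:
P(X) = (13/40, 9/40, 9/20), so H(X) = 0.4605 dits
H(Y|X) = Σ_x P(X=x) · H(Y|X=x):
  P(Y|X=0) = (3/13, 5/13, 5/13), H(Y|X=0) = 0.4662, weight P(X=0) = 13/40
  P(Y|X=1) = (2/9, 1/9, 2/3), H(Y|X=1) = 0.3686, weight P(X=1) = 9/40
  P(Y|X=2) = (7/18, 5/18, 1/3), H(Y|X=2) = 0.4731, weight P(X=2) = 9/20
H(Y|X) = 0.4473 dits

H(X) + H(Y|X) = 0.4605 + 0.4473 = 0.9078 dits

Both sides equal 0.9078 dits. ✓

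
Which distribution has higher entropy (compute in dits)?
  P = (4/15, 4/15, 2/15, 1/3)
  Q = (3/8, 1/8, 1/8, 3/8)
P

Computing entropies in dits:
H(P) = 0.5819
H(Q) = 0.5452

Distribution P has higher entropy.

Intuition: The distribution closer to uniform (more spread out) has higher entropy.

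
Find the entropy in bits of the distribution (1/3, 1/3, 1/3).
1.5850 bits

Shannon entropy is H(X) = -Σ p(x) log p(x).

For P = (1/3, 1/3, 1/3):
H = -1/3 × log_2(1/3) -1/3 × log_2(1/3) -1/3 × log_2(1/3)
H = 1.5850 bits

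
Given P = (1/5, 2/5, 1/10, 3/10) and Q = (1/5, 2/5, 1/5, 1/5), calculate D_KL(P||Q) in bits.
0.0755 bits

KL divergence: D_KL(P||Q) = Σ p(x) log(p(x)/q(x))

Computing term by term:
  x=0: 1/5 × log_2[(1/5)/(1/5)] = 1/5 × 0.0000 = 0.0000
  x=1: 2/5 × log_2[(2/5)/(2/5)] = 2/5 × 0.0000 = 0.0000
  x=2: 1/10 × log_2[(1/10)/(1/5)] = 1/10 × -1.0000 = -0.1000
  x=3: 3/10 × log_2[(3/10)/(1/5)] = 3/10 × 0.5850 = 0.1755

D_KL(P||Q) = 0.0755 bits

Note: KL divergence is always non-negative and equals 0 iff P = Q.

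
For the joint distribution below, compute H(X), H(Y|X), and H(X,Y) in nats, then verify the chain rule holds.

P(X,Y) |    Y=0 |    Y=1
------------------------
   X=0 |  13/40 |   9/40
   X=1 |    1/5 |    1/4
H(X,Y) = 1.3694, H(X) = 0.6881, H(Y|X) = 0.6812 (all in nats)

Chain rule: H(X,Y) = H(X) + H(Y|X)

Left side — joint entropy directly:
H(X,Y) = -Σ p(x,y) log p(x,y) = 1.3694 nats

Right side — compute H(Y|X) from the conditional distributions:
P(X) = (11/20, 9/20), so H(X) = 0.6881 nats
H(Y|X) = Σ_x P(X=x) · H(Y|X=x):
  P(Y|X=0) = (13/22, 9/22), H(Y|X=0) = 0.6765, weight P(X=0) = 11/20
  P(Y|X=1) = (4/9, 5/9), H(Y|X=1) = 0.6870, weight P(X=1) = 9/20
H(Y|X) = 0.6812 nats

H(X) + H(Y|X) = 0.6881 + 0.6812 = 1.3694 nats

Both sides equal 1.3694 nats. ✓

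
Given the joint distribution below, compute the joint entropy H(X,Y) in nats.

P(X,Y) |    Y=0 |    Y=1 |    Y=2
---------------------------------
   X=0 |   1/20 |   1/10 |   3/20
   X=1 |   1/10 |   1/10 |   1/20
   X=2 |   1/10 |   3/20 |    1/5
2.1116 nats

Joint entropy is H(X,Y) = -Σ_{x,y} p(x,y) log p(x,y).

Summing over all non-zero entries:
H(X,Y) = -[1/20·log_e(1/20) + 1/10·log_e(1/10) + 3/20·log_e(3/20) + 1/10·log_e(1/10) + 1/10·log_e(1/10) + 1/20·log_e(1/20) + 1/10·log_e(1/10) + 3/20·log_e(3/20) + 1/5·log_e(1/5)]
H(X,Y) = 2.1116 nats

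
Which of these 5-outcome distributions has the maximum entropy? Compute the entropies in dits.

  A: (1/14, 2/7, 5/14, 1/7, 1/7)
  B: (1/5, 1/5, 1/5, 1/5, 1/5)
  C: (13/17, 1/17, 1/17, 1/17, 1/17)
B

For a discrete distribution over n outcomes, entropy is maximized by the uniform distribution.

Computing entropies:
H(A) = 0.6385 dits
H(B) = 0.6990 dits
H(C) = 0.3786 dits

The uniform distribution (where all probabilities equal 1/5) achieves the maximum entropy of log_10(5) = 0.6990 dits.

Distribution B has the highest entropy.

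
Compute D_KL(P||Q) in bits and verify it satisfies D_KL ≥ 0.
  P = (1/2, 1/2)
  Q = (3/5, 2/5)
0.0294 bits

KL divergence satisfies the Gibbs inequality: D_KL(P||Q) ≥ 0 for all distributions P, Q.

D_KL(P||Q) = Σ p(x) log(p(x)/q(x))
Term by term:
  x=0: 1/2 × log_2[(1/2)/(3/5)] = -0.1315
  x=1: 1/2 × log_2[(1/2)/(2/5)] = 0.1610
D_KL(P||Q) = 0.0294 bits

D_KL(P||Q) = 0.0294 ≥ 0 ✓

This non-negativity is a fundamental property: relative entropy cannot be negative because it measures how different Q is from P.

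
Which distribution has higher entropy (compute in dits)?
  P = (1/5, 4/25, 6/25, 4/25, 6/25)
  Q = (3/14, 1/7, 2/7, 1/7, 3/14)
P

Computing entropies in dits:
H(P) = 0.6920
H(Q) = 0.6836

Distribution P has higher entropy.

Intuition: The distribution closer to uniform (more spread out) has higher entropy.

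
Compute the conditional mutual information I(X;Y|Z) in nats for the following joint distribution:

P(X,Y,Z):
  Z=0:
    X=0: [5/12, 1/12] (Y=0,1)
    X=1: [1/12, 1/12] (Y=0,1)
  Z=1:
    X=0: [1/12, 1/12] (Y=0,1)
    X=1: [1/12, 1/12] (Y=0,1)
0.0341 nats

Conditional mutual information: I(X;Y|Z) = H(X|Z) + H(Y|Z) - H(X,Y|Z)

H(Z) = 0.6365
H(X,Z) = 1.2425 → H(X|Z) = 0.6059
H(Y,Z) = 1.2425 → H(Y|Z) = 0.6059
H(X,Y,Z) = 1.8143 → H(X,Y|Z) = 1.1778

I(X;Y|Z) = 0.6059 + 0.6059 - 1.1778 = 0.0341 nats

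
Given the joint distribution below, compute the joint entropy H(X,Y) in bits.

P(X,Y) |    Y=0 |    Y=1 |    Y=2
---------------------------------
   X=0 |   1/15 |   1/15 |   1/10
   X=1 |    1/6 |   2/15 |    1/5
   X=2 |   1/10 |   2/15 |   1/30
3.0193 bits

Joint entropy is H(X,Y) = -Σ_{x,y} p(x,y) log p(x,y).

Summing over all non-zero entries:
H(X,Y) = -[1/15·log_2(1/15) + 1/15·log_2(1/15) + 1/10·log_2(1/10) + 1/6·log_2(1/6) + 2/15·log_2(2/15) + 1/5·log_2(1/5) + 1/10·log_2(1/10) + 2/15·log_2(2/15) + 1/30·log_2(1/30)]
H(X,Y) = 3.0193 bits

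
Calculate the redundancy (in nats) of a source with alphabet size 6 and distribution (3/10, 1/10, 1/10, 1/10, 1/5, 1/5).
0.0960 nats

Redundancy measures how far a source is from maximum entropy:
R = H_max - H(X)

Maximum entropy for 6 symbols: H_max = log_e(6) = 1.7918 nats
Actual entropy: H(X) = 1.6957 nats
Redundancy: R = 1.7918 - 1.6957 = 0.0960 nats

This redundancy represents potential for compression: the source could be compressed by 0.0960 nats per symbol.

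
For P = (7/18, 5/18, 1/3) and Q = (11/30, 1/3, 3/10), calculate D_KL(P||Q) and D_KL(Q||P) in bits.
D_KL(P||Q) = 0.0106, D_KL(Q||P) = 0.0110

KL divergence is not symmetric: D_KL(P||Q) ≠ D_KL(Q||P) in general.

D_KL(P||Q) = 0.0106 bits
D_KL(Q||P) = 0.0110 bits

No, they are not equal!

This asymmetry is why KL divergence is not a true distance metric.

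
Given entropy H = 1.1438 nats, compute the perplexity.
3.1387

Perplexity is e^H (or exp(H) for natural log).

H = 1.1438 nats
Perplexity = e^1.1438 = 3.1387

Interpretation: The model's uncertainty is equivalent to choosing uniformly among 3.1 options.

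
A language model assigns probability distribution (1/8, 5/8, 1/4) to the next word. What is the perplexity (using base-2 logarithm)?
2.4602

Perplexity is 2^H (or exp(H) for natural log).

First, H = -Σ p log p = 1.2988 bits
Perplexity = 2^1.2988 = 2.4602

Interpretation: The model's uncertainty is equivalent to choosing uniformly among 2.5 options.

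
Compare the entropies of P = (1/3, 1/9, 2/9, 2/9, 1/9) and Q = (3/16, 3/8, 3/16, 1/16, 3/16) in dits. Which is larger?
P

Computing entropies in dits:
H(P) = 0.6614
H(Q) = 0.6439

Distribution P has higher entropy.

Intuition: The distribution closer to uniform (more spread out) has higher entropy.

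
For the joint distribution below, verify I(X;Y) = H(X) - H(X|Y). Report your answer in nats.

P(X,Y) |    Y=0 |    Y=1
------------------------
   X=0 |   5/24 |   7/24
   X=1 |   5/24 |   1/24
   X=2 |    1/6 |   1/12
I(X;Y) = 0.0678 nats

Mutual information has multiple equivalent forms:
- I(X;Y) = H(X) - H(X|Y)
- I(X;Y) = H(Y) - H(Y|X)
- I(X;Y) = H(X) + H(Y) - H(X,Y)

Computing all quantities:
H(X) = 1.0397, H(Y) = 0.6792, H(X,Y) = 1.6511
H(X|Y) = 0.9719, H(Y|X) = 0.6114

Verification:
H(X) - H(X|Y) = 1.0397 - 0.9719 = 0.0678
H(Y) - H(Y|X) = 0.6792 - 0.6114 = 0.0678
H(X) + H(Y) - H(X,Y) = 1.0397 + 0.6792 - 1.6511 = 0.0678

All forms give I(X;Y) = 0.0678 nats. ✓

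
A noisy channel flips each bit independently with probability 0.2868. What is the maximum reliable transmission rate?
0.1354 bits

For a binary symmetric channel (BSC) with error probability p:
Capacity C = 1 - H(p) bits per symbol

where H(p) = -p log₂(p) - (1-p) log₂(1-p) is the binary entropy function.

H(0.2868) = 0.8646 bits
C = 1 - 0.8646 = 0.1354 bits per symbol

This means we can reliably transmit up to 0.1354 bits of information per channel use.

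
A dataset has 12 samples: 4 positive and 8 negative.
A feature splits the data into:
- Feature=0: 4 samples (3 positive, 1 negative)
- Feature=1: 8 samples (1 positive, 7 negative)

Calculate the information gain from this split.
0.2855 bits

Information Gain = H(Y) - H(Y|Feature)

Before split:
P(positive) = 4/12 = 0.3333
H(Y) = 0.9183 bits

After split:
Feature=0: H = 0.8113 bits (weight = 4/12)
Feature=1: H = 0.5436 bits (weight = 8/12)
H(Y|Feature) = (4/12)×0.8113 + (8/12)×0.5436 = 0.6328 bits

Information Gain = 0.9183 - 0.6328 = 0.2855 bits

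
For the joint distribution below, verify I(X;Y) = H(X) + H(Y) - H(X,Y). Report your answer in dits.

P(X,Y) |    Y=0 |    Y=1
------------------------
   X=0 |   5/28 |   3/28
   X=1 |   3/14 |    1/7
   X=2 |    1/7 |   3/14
I(X;Y) = 0.0091 dits

Mutual information has multiple equivalent forms:
- I(X;Y) = H(X) - H(X|Y)
- I(X;Y) = H(Y) - H(Y|X)
- I(X;Y) = H(X) + H(Y) - H(X,Y)

Computing all quantities:
H(X) = 0.4748, H(Y) = 0.2999, H(X,Y) = 0.7657
H(X|Y) = 0.4658, H(Y|X) = 0.2909

Verification:
H(X) - H(X|Y) = 0.4748 - 0.4658 = 0.0091
H(Y) - H(Y|X) = 0.2999 - 0.2909 = 0.0091
H(X) + H(Y) - H(X,Y) = 0.4748 + 0.2999 - 0.7657 = 0.0091

All forms give I(X;Y) = 0.0091 dits. ✓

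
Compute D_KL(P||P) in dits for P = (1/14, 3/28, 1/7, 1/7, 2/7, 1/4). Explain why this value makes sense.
0.0000 dits

KL divergence satisfies the Gibbs inequality: D_KL(P||Q) ≥ 0 for all distributions P, Q.

D_KL(P||Q) = Σ p(x) log(p(x)/q(x))
Each term is p(x) × log_10(p(x)/p(x)) = p(x) × log_10(1) = 0, so the sum is 0.
D_KL(P||Q) = 0.0000 dits

When P = Q, the KL divergence is exactly 0, as there is no 'divergence' between identical distributions.

This non-negativity is a fundamental property: relative entropy cannot be negative because it measures how different Q is from P.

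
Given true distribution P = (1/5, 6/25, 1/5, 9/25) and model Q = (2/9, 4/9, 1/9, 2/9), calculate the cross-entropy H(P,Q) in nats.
1.4764 nats

Cross-entropy: H(P,Q) = -Σ p(x) log q(x)

Alternatively: H(P,Q) = H(P) + D_KL(P||Q)
H(P) = 1.3541 nats
D_KL(P||Q) = 0.1223 nats

H(P,Q) = 1.3541 + 0.1223 = 1.4764 nats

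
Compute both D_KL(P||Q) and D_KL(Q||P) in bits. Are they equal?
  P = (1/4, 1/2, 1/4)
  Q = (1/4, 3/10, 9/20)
D_KL(P||Q) = 0.1565, D_KL(Q||P) = 0.1605

KL divergence is not symmetric: D_KL(P||Q) ≠ D_KL(Q||P) in general.

D_KL(P||Q) = 0.1565 bits
D_KL(Q||P) = 0.1605 bits

No, they are not equal!

This asymmetry is why KL divergence is not a true distance metric.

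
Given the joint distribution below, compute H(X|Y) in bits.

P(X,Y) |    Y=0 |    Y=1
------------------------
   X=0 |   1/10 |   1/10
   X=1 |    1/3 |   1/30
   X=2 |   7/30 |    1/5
1.3923 bits

Using the chain rule: H(X|Y) = H(X,Y) - H(Y)

First, compute H(X,Y) = 2.3105 bits

Marginal P(Y) = (2/3, 1/3)
H(Y) = 0.9183 bits

H(X|Y) = H(X,Y) - H(Y) = 2.3105 - 0.9183 = 1.3923 bits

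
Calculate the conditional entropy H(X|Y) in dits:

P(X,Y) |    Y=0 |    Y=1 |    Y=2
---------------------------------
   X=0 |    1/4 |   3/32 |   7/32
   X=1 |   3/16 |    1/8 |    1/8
0.2925 dits

Using the chain rule: H(X|Y) = H(X,Y) - H(Y)

First, compute H(X,Y) = 0.7534 dits

Marginal P(Y) = (7/16, 7/32, 11/32)
H(Y) = 0.4609 dits

H(X|Y) = H(X,Y) - H(Y) = 0.7534 - 0.4609 = 0.2925 dits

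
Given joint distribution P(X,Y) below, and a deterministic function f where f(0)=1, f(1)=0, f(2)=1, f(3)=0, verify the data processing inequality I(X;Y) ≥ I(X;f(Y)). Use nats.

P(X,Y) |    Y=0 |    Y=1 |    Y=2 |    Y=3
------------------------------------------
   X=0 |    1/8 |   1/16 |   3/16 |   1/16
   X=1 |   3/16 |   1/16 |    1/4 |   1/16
I(X;Y) = 0.0029, I(X;f(Y)) = 0.0026, inequality holds: 0.0029 ≥ 0.0026

Data Processing Inequality: For any Markov chain X → Y → Z, we have I(X;Y) ≥ I(X;Z).

Here Z = f(Y) is a deterministic function of Y, forming X → Y → Z.

Original I(X;Y) = 0.0029 nats

After applying f:
P(X,Z) where Z=f(Y):
- P(X,Z=0) = P(X,Y=1) + P(X,Y=3)
- P(X,Z=1) = P(X,Y=0) + P(X,Y=2)

I(X;Z) = I(X;f(Y)) = 0.0026 nats

Verification: 0.0029 ≥ 0.0026 ✓

Information cannot be created by processing; the function f can only lose information about X.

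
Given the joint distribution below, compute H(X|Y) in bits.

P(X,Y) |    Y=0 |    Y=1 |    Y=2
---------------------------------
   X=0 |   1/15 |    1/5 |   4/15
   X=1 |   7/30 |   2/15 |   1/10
0.8629 bits

Using the chain rule: H(X|Y) = H(X,Y) - H(Y)

First, compute H(X,Y) = 2.4430 bits

Marginal P(Y) = (3/10, 1/3, 11/30)
H(Y) = 1.5801 bits

H(X|Y) = H(X,Y) - H(Y) = 2.4430 - 1.5801 = 0.8629 bits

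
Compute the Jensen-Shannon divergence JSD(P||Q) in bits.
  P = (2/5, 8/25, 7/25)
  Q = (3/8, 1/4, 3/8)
0.0084 bits

Jensen-Shannon divergence is:
JSD(P||Q) = 0.5 × D_KL(P||M) + 0.5 × D_KL(Q||M)
where M = 0.5 × (P + Q) is the mixture distribution.

M = 0.5 × (2/5, 8/25, 7/25) + 0.5 × (3/8, 1/4, 3/8) = (0.3875, 0.285, 0.3275)

D_KL(P||M) = 0.0085 bits
D_KL(Q||M) = 0.0083 bits

JSD(P||Q) = 0.5 × 0.0085 + 0.5 × 0.0083 = 0.0084 bits

Unlike KL divergence, JSD is symmetric and bounded: 0 ≤ JSD ≤ log(2).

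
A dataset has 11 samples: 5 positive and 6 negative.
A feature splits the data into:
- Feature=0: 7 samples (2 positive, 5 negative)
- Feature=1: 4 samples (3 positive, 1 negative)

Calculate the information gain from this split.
0.1498 bits

Information Gain = H(Y) - H(Y|Feature)

Before split:
P(positive) = 5/11 = 0.4545
H(Y) = 0.9940 bits

After split:
Feature=0: H = 0.8631 bits (weight = 7/11)
Feature=1: H = 0.8113 bits (weight = 4/11)
H(Y|Feature) = (7/11)×0.8631 + (4/11)×0.8113 = 0.8443 bits

Information Gain = 0.9940 - 0.8443 = 0.1498 bits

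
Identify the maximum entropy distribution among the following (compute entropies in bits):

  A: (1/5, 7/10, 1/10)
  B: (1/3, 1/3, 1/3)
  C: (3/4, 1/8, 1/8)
B

For a discrete distribution over n outcomes, entropy is maximized by the uniform distribution.

Computing entropies:
H(A) = 1.1568 bits
H(B) = 1.5850 bits
H(C) = 1.0613 bits

The uniform distribution (where all probabilities equal 1/3) achieves the maximum entropy of log_2(3) = 1.5850 bits.

Distribution B has the highest entropy.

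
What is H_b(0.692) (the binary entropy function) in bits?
0.8909 bits

The binary entropy function is:
H(p) = -p log(p) - (1-p) log(1-p)

H(0.692) = -0.692 × log_2(0.692) - 0.308 × log_2(0.308)
H(0.692) = 0.8909 bits

Note: Binary entropy is maximized at p=0.5 (H=1 bit) and minimized at p=0 or p=1 (H=0).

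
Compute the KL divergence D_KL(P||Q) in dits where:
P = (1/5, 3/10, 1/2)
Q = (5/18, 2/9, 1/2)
0.0106 dits

KL divergence: D_KL(P||Q) = Σ p(x) log(p(x)/q(x))

Computing term by term:
  x=0: 1/5 × log_10[(1/5)/(5/18)] = 1/5 × -0.1427 = -0.0285
  x=1: 3/10 × log_10[(3/10)/(2/9)] = 3/10 × 0.1303 = 0.0391
  x=2: 1/2 × log_10[(1/2)/(1/2)] = 1/2 × 0.0000 = 0.0000

D_KL(P||Q) = 0.0106 dits

Note: KL divergence is always non-negative and equals 0 iff P = Q.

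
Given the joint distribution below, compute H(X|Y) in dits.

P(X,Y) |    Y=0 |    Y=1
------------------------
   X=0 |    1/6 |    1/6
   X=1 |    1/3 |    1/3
0.2764 dits

Using the chain rule: H(X|Y) = H(X,Y) - H(Y)

First, compute H(X,Y) = 0.5775 dits

Marginal P(Y) = (1/2, 1/2)
H(Y) = 0.3010 dits

H(X|Y) = H(X,Y) - H(Y) = 0.5775 - 0.3010 = 0.2764 dits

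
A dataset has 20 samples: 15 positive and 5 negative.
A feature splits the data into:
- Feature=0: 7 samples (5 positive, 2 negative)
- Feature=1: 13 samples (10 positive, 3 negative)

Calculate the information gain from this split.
0.0026 bits

Information Gain = H(Y) - H(Y|Feature)

Before split:
P(positive) = 15/20 = 0.7500
H(Y) = 0.8113 bits

After split:
Feature=0: H = 0.8631 bits (weight = 7/20)
Feature=1: H = 0.7793 bits (weight = 13/20)
H(Y|Feature) = (7/20)×0.8631 + (13/20)×0.7793 = 0.8087 bits

Information Gain = 0.8113 - 0.8087 = 0.0026 bits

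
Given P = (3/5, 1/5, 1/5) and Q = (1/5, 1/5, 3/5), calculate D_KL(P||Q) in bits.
0.6340 bits

KL divergence: D_KL(P||Q) = Σ p(x) log(p(x)/q(x))

Computing term by term:
  x=0: 3/5 × log_2[(3/5)/(1/5)] = 3/5 × 1.5850 = 0.9510
  x=1: 1/5 × log_2[(1/5)/(1/5)] = 1/5 × 0.0000 = 0.0000
  x=2: 1/5 × log_2[(1/5)/(3/5)] = 1/5 × -1.5850 = -0.3170

D_KL(P||Q) = 0.6340 bits

Note: KL divergence is always non-negative and equals 0 iff P = Q.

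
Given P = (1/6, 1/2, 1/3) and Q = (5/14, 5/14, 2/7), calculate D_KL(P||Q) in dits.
0.0402 dits

KL divergence: D_KL(P||Q) = Σ p(x) log(p(x)/q(x))

Computing term by term:
  x=0: 1/6 × log_10[(1/6)/(5/14)] = 1/6 × -0.3310 = -0.0552
  x=1: 1/2 × log_10[(1/2)/(5/14)] = 1/2 × 0.1461 = 0.0731
  x=2: 1/3 × log_10[(1/3)/(2/7)] = 1/3 × 0.0669 = 0.0223

D_KL(P||Q) = 0.0402 dits

Note: KL divergence is always non-negative and equals 0 iff P = Q.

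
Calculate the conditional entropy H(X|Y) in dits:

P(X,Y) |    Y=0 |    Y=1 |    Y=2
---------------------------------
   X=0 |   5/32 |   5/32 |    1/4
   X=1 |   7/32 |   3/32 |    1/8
0.2861 dits

Using the chain rule: H(X|Y) = H(X,Y) - H(Y)

First, compute H(X,Y) = 0.7561 dits

Marginal P(Y) = (3/8, 1/4, 3/8)
H(Y) = 0.4700 dits

H(X|Y) = H(X,Y) - H(Y) = 0.7561 - 0.4700 = 0.2861 dits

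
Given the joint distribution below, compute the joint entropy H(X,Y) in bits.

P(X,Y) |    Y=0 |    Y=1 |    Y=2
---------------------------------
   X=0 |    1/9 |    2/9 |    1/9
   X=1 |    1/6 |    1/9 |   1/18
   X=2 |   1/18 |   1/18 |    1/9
3.0169 bits

Joint entropy is H(X,Y) = -Σ_{x,y} p(x,y) log p(x,y).

Summing over all non-zero entries:
H(X,Y) = -[1/9·log_2(1/9) + 2/9·log_2(2/9) + 1/9·log_2(1/9) + 1/6·log_2(1/6) + 1/9·log_2(1/9) + 1/18·log_2(1/18) + 1/18·log_2(1/18) + 1/18·log_2(1/18) + 1/9·log_2(1/9)]
H(X,Y) = 3.0169 bits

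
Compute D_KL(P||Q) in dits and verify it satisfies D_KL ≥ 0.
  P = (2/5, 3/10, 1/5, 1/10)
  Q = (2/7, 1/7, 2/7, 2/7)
0.0785 dits

KL divergence satisfies the Gibbs inequality: D_KL(P||Q) ≥ 0 for all distributions P, Q.

D_KL(P||Q) = Σ p(x) log(p(x)/q(x))
Term by term:
  x=0: 2/5 × log_10[(2/5)/(2/7)] = 0.0585
  x=1: 3/10 × log_10[(3/10)/(1/7)] = 0.0967
  x=2: 1/5 × log_10[(1/5)/(2/7)] = -0.0310
  x=3: 1/10 × log_10[(1/10)/(2/7)] = -0.0456
D_KL(P||Q) = 0.0785 dits

D_KL(P||Q) = 0.0785 ≥ 0 ✓

This non-negativity is a fundamental property: relative entropy cannot be negative because it measures how different Q is from P.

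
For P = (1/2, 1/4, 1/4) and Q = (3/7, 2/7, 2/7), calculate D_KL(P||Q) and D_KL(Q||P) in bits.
D_KL(P||Q) = 0.0149, D_KL(Q||P) = 0.0148

KL divergence is not symmetric: D_KL(P||Q) ≠ D_KL(Q||P) in general.

D_KL(P||Q) = 0.0149 bits
D_KL(Q||P) = 0.0148 bits

No, they are not equal!

This asymmetry is why KL divergence is not a true distance metric.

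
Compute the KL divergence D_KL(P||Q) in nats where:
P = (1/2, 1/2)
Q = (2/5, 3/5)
0.0204 nats

KL divergence: D_KL(P||Q) = Σ p(x) log(p(x)/q(x))

Computing term by term:
  x=0: 1/2 × log_e[(1/2)/(2/5)] = 1/2 × 0.2231 = 0.1116
  x=1: 1/2 × log_e[(1/2)/(3/5)] = 1/2 × -0.1823 = -0.0912

D_KL(P||Q) = 0.0204 nats

Note: KL divergence is always non-negative and equals 0 iff P = Q.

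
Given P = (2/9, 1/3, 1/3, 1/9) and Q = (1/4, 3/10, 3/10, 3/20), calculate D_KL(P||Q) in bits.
0.0155 bits

KL divergence: D_KL(P||Q) = Σ p(x) log(p(x)/q(x))

Computing term by term:
  x=0: 2/9 × log_2[(2/9)/(1/4)] = 2/9 × -0.1699 = -0.0378
  x=1: 1/3 × log_2[(1/3)/(3/10)] = 1/3 × 0.1520 = 0.0507
  x=2: 1/3 × log_2[(1/3)/(3/10)] = 1/3 × 0.1520 = 0.0507
  x=3: 1/9 × log_2[(1/9)/(3/20)] = 1/9 × -0.4330 = -0.0481

D_KL(P||Q) = 0.0155 bits

Note: KL divergence is always non-negative and equals 0 iff P = Q.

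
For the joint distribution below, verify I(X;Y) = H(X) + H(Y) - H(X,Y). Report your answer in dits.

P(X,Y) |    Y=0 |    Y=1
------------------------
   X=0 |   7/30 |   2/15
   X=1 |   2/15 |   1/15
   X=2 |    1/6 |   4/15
I(X;Y) = 0.0150 dits

Mutual information has multiple equivalent forms:
- I(X;Y) = H(X) - H(X|Y)
- I(X;Y) = H(Y) - H(Y|X)
- I(X;Y) = H(X) + H(Y) - H(X,Y)

Computing all quantities:
H(X) = 0.4569, H(Y) = 0.3001, H(X,Y) = 0.7420
H(X|Y) = 0.4419, H(Y|X) = 0.2851

Verification:
H(X) - H(X|Y) = 0.4569 - 0.4419 = 0.0150
H(Y) - H(Y|X) = 0.3001 - 0.2851 = 0.0150
H(X) + H(Y) - H(X,Y) = 0.4569 + 0.3001 - 0.7420 = 0.0150

All forms give I(X;Y) = 0.0150 dits. ✓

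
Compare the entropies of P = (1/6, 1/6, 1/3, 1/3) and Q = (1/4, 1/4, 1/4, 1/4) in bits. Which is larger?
Q

Computing entropies in bits:
H(P) = 1.9183
H(Q) = 2.0000

Distribution Q has higher entropy.

Intuition: The distribution closer to uniform (more spread out) has higher entropy.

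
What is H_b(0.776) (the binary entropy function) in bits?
0.7674 bits

The binary entropy function is:
H(p) = -p log(p) - (1-p) log(1-p)

H(0.776) = -0.776 × log_2(0.776) - 0.224 × log_2(0.224)
H(0.776) = 0.7674 bits

Note: Binary entropy is maximized at p=0.5 (H=1 bit) and minimized at p=0 or p=1 (H=0).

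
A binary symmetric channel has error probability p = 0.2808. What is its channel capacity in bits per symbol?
0.1435 bits

For a binary symmetric channel (BSC) with error probability p:
Capacity C = 1 - H(p) bits per symbol

where H(p) = -p log₂(p) - (1-p) log₂(1-p) is the binary entropy function.

H(0.2808) = 0.8565 bits
C = 1 - 0.8565 = 0.1435 bits per symbol

This means we can reliably transmit up to 0.1435 bits of information per channel use.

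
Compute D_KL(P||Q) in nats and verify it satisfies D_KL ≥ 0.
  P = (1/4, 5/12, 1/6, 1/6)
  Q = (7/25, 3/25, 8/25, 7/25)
0.2951 nats

KL divergence satisfies the Gibbs inequality: D_KL(P||Q) ≥ 0 for all distributions P, Q.

D_KL(P||Q) = Σ p(x) log(p(x)/q(x))
Term by term:
  x=0: 1/4 × log_e[(1/4)/(7/25)] = -0.0283
  x=1: 5/12 × log_e[(5/12)/(3/25)] = 0.5187
  x=2: 1/6 × log_e[(1/6)/(8/25)] = -0.1087
  x=3: 1/6 × log_e[(1/6)/(7/25)] = -0.0865
D_KL(P||Q) = 0.2951 nats

D_KL(P||Q) = 0.2951 ≥ 0 ✓

This non-negativity is a fundamental property: relative entropy cannot be negative because it measures how different Q is from P.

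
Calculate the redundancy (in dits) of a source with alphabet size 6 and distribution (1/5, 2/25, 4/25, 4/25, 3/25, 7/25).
0.0306 dits

Redundancy measures how far a source is from maximum entropy:
R = H_max - H(X)

Maximum entropy for 6 symbols: H_max = log_10(6) = 0.7782 dits
Actual entropy: H(X) = 0.7475 dits
Redundancy: R = 0.7782 - 0.7475 = 0.0306 dits

This redundancy represents potential for compression: the source could be compressed by 0.0306 dits per symbol.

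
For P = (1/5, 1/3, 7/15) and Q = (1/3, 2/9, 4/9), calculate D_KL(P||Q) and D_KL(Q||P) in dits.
D_KL(P||Q) = 0.0242, D_KL(Q||P) = 0.0254

KL divergence is not symmetric: D_KL(P||Q) ≠ D_KL(Q||P) in general.

D_KL(P||Q) = 0.0242 dits
D_KL(Q||P) = 0.0254 dits

No, they are not equal!

This asymmetry is why KL divergence is not a true distance metric.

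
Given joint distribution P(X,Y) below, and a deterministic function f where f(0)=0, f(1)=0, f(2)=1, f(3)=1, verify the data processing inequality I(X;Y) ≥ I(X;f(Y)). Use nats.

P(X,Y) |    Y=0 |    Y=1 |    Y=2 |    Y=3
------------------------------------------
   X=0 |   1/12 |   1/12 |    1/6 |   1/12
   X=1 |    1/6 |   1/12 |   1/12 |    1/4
I(X;Y) = 0.0580, I(X;f(Y)) = 0.0004, inequality holds: 0.0580 ≥ 0.0004

Data Processing Inequality: For any Markov chain X → Y → Z, we have I(X;Y) ≥ I(X;Z).

Here Z = f(Y) is a deterministic function of Y, forming X → Y → Z.

Original I(X;Y) = 0.0580 nats

After applying f:
P(X,Z) where Z=f(Y):
- P(X,Z=0) = P(X,Y=0) + P(X,Y=1)
- P(X,Z=1) = P(X,Y=2) + P(X,Y=3)

I(X;Z) = I(X;f(Y)) = 0.0004 nats

Verification: 0.0580 ≥ 0.0004 ✓

Information cannot be created by processing; the function f can only lose information about X.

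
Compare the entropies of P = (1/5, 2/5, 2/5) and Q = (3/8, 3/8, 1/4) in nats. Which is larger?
Q

Computing entropies in nats:
H(P) = 1.0549
H(Q) = 1.0822

Distribution Q has higher entropy.

Intuition: The distribution closer to uniform (more spread out) has higher entropy.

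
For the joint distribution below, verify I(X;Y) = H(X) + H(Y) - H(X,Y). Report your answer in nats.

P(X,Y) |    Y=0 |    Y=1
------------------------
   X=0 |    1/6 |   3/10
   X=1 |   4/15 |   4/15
I(X;Y) = 0.0104 nats

Mutual information has multiple equivalent forms:
- I(X;Y) = H(X) - H(X|Y)
- I(X;Y) = H(Y) - H(Y|X)
- I(X;Y) = H(X) + H(Y) - H(X,Y)

Computing all quantities:
H(X) = 0.6909, H(Y) = 0.6842, H(X,Y) = 1.3648
H(X|Y) = 0.6805, H(Y|X) = 0.6738

Verification:
H(X) - H(X|Y) = 0.6909 - 0.6805 = 0.0104
H(Y) - H(Y|X) = 0.6842 - 0.6738 = 0.0104
H(X) + H(Y) - H(X,Y) = 0.6909 + 0.6842 - 1.3648 = 0.0104

All forms give I(X;Y) = 0.0104 nats. ✓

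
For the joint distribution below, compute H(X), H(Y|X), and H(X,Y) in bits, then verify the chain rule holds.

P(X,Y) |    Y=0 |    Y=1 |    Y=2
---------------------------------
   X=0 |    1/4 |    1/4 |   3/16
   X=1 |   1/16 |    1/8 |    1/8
H(X,Y) = 2.4528, H(X) = 0.8960, H(Y|X) = 1.5568 (all in bits)

Chain rule: H(X,Y) = H(X) + H(Y|X)

Left side — joint entropy directly:
H(X,Y) = -Σ p(x,y) log p(x,y) = 2.4528 bits

Right side — compute H(Y|X) from the conditional distributions:
P(X) = (11/16, 5/16), so H(X) = 0.8960 bits
H(Y|X) = Σ_x P(X=x) · H(Y|X=x):
  P(Y|X=0) = (4/11, 4/11, 3/11), H(Y|X=0) = 1.5726, weight P(X=0) = 11/16
  P(Y|X=1) = (1/5, 2/5, 2/5), H(Y|X=1) = 1.5219, weight P(X=1) = 5/16
H(Y|X) = 1.5568 bits

H(X) + H(Y|X) = 0.8960 + 1.5568 = 2.4528 bits

Both sides equal 2.4528 bits. ✓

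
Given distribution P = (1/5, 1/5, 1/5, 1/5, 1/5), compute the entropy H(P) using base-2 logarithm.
2.3219 bits

Shannon entropy is H(X) = -Σ p(x) log p(x).

For P = (1/5, 1/5, 1/5, 1/5, 1/5):
H = -1/5 × log_2(1/5) -1/5 × log_2(1/5) -1/5 × log_2(1/5) -1/5 × log_2(1/5) -1/5 × log_2(1/5)
H = 2.3219 bits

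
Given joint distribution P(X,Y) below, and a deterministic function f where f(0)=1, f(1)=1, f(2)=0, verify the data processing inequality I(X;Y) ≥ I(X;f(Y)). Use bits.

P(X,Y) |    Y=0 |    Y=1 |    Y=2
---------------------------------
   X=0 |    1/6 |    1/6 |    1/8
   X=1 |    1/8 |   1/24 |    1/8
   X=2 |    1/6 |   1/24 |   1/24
I(X;Y) = 0.0781, I(X;f(Y)) = 0.0335, inequality holds: 0.0781 ≥ 0.0335

Data Processing Inequality: For any Markov chain X → Y → Z, we have I(X;Y) ≥ I(X;Z).

Here Z = f(Y) is a deterministic function of Y, forming X → Y → Z.

Original I(X;Y) = 0.0781 bits

After applying f:
P(X,Z) where Z=f(Y):
- P(X,Z=0) = P(X,Y=2)
- P(X,Z=1) = P(X,Y=0) + P(X,Y=1)

I(X;Z) = I(X;f(Y)) = 0.0335 bits

Verification: 0.0781 ≥ 0.0335 ✓

Information cannot be created by processing; the function f can only lose information about X.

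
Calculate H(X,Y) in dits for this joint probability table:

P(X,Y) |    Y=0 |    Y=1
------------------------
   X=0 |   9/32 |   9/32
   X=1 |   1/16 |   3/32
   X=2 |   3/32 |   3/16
0.7142 dits

Joint entropy is H(X,Y) = -Σ_{x,y} p(x,y) log p(x,y).

Summing over all non-zero entries:
H(X,Y) = -[9/32·log_10(9/32) + 9/32·log_10(9/32) + 1/16·log_10(1/16) + 3/32·log_10(3/32) + 3/32·log_10(3/32) + 3/16·log_10(3/16)]
H(X,Y) = 0.7142 dits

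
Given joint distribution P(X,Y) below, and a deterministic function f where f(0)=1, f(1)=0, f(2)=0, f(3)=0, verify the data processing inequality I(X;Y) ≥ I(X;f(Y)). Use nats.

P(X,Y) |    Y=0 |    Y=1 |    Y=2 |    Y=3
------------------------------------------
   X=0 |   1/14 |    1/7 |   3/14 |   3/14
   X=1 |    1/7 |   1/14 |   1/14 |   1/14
I(X;Y) = 0.0576, I(X;f(Y)) = 0.0550, inequality holds: 0.0576 ≥ 0.0550

Data Processing Inequality: For any Markov chain X → Y → Z, we have I(X;Y) ≥ I(X;Z).

Here Z = f(Y) is a deterministic function of Y, forming X → Y → Z.

Original I(X;Y) = 0.0576 nats

After applying f:
P(X,Z) where Z=f(Y):
- P(X,Z=0) = P(X,Y=1) + P(X,Y=2) + P(X,Y=3)
- P(X,Z=1) = P(X,Y=0)

I(X;Z) = I(X;f(Y)) = 0.0550 nats

Verification: 0.0576 ≥ 0.0550 ✓

Information cannot be created by processing; the function f can only lose information about X.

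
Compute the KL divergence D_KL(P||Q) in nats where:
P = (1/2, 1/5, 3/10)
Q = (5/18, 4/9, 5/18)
0.1573 nats

KL divergence: D_KL(P||Q) = Σ p(x) log(p(x)/q(x))

Computing term by term:
  x=0: 1/2 × log_e[(1/2)/(5/18)] = 1/2 × 0.5878 = 0.2939
  x=1: 1/5 × log_e[(1/5)/(4/9)] = 1/5 × -0.7985 = -0.1597
  x=2: 3/10 × log_e[(3/10)/(5/18)] = 3/10 × 0.0770 = 0.0231

D_KL(P||Q) = 0.1573 nats

Note: KL divergence is always non-negative and equals 0 iff P = Q.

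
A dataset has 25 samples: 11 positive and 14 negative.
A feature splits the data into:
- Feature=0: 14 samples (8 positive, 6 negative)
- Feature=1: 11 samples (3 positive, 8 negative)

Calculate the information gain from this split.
0.0659 bits

Information Gain = H(Y) - H(Y|Feature)

Before split:
P(positive) = 11/25 = 0.4400
H(Y) = 0.9896 bits

After split:
Feature=0: H = 0.9852 bits (weight = 14/25)
Feature=1: H = 0.8454 bits (weight = 11/25)
H(Y|Feature) = (14/25)×0.9852 + (11/25)×0.8454 = 0.9237 bits

Information Gain = 0.9896 - 0.9237 = 0.0659 bits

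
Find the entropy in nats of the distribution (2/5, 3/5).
0.6730 nats

Shannon entropy is H(X) = -Σ p(x) log p(x).

For P = (2/5, 3/5):
H = -2/5 × log_e(2/5) -3/5 × log_e(3/5)
H = 0.6730 nats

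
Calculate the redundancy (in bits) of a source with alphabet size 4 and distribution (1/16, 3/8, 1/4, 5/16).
0.1950 bits

Redundancy measures how far a source is from maximum entropy:
R = H_max - H(X)

Maximum entropy for 4 symbols: H_max = log_2(4) = 2.0000 bits
Actual entropy: H(X) = 1.8050 bits
Redundancy: R = 2.0000 - 1.8050 = 0.1950 bits

This redundancy represents potential for compression: the source could be compressed by 0.1950 bits per symbol.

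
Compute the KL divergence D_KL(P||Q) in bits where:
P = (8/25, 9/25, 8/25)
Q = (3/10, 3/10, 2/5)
0.0215 bits

KL divergence: D_KL(P||Q) = Σ p(x) log(p(x)/q(x))

Computing term by term:
  x=0: 8/25 × log_2[(8/25)/(3/10)] = 8/25 × 0.0931 = 0.0298
  x=1: 9/25 × log_2[(9/25)/(3/10)] = 9/25 × 0.2630 = 0.0947
  x=2: 8/25 × log_2[(8/25)/(2/5)] = 8/25 × -0.3219 = -0.1030

D_KL(P||Q) = 0.0215 bits

Note: KL divergence is always non-negative and equals 0 iff P = Q.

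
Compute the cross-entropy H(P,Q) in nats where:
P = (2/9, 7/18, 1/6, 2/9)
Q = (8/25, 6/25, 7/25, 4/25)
1.4276 nats

Cross-entropy: H(P,Q) = -Σ p(x) log q(x)

Alternatively: H(P,Q) = H(P) + D_KL(P||Q)
H(P) = 1.3344 nats
D_KL(P||Q) = 0.0932 nats

H(P,Q) = 1.3344 + 0.0932 = 1.4276 nats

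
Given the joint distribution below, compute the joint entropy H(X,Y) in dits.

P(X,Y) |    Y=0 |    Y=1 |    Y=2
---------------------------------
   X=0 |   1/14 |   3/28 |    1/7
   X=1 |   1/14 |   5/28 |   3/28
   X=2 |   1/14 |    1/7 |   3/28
0.9325 dits

Joint entropy is H(X,Y) = -Σ_{x,y} p(x,y) log p(x,y).

Summing over all non-zero entries:
H(X,Y) = -[1/14·log_10(1/14) + 3/28·log_10(3/28) + 1/7·log_10(1/7) + 1/14·log_10(1/14) + 5/28·log_10(5/28) + 3/28·log_10(3/28) + 1/14·log_10(1/14) + 1/7·log_10(1/7) + 3/28·log_10(3/28)]
H(X,Y) = 0.9325 dits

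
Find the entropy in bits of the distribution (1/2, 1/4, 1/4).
1.5000 bits

Shannon entropy is H(X) = -Σ p(x) log p(x).

For P = (1/2, 1/4, 1/4):
H = -1/2 × log_2(1/2) -1/4 × log_2(1/4) -1/4 × log_2(1/4)
H = 1.5000 bits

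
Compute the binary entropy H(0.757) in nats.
0.5545 nats

The binary entropy function is:
H(p) = -p log(p) - (1-p) log(1-p)

H(0.757) = -0.757 × log_e(0.757) - 0.243 × log_e(0.243)
H(0.757) = 0.5545 nats

Note: Binary entropy is maximized at p=0.5 (H=1 bit) and minimized at p=0 or p=1 (H=0).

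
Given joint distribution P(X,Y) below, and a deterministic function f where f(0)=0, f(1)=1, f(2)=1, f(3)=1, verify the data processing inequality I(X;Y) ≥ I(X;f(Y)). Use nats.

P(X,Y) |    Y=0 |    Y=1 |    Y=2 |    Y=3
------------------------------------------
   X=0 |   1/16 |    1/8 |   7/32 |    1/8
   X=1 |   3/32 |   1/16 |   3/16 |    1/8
I(X;Y) = 0.0130, I(X;f(Y)) = 0.0064, inequality holds: 0.0130 ≥ 0.0064

Data Processing Inequality: For any Markov chain X → Y → Z, we have I(X;Y) ≥ I(X;Z).

Here Z = f(Y) is a deterministic function of Y, forming X → Y → Z.

Original I(X;Y) = 0.0130 nats

After applying f:
P(X,Z) where Z=f(Y):
- P(X,Z=0) = P(X,Y=0)
- P(X,Z=1) = P(X,Y=1) + P(X,Y=2) + P(X,Y=3)

I(X;Z) = I(X;f(Y)) = 0.0064 nats

Verification: 0.0130 ≥ 0.0064 ✓

Information cannot be created by processing; the function f can only lose information about X.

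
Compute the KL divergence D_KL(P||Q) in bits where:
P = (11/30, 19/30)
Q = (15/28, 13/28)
0.0831 bits

KL divergence: D_KL(P||Q) = Σ p(x) log(p(x)/q(x))

Computing term by term:
  x=0: 11/30 × log_2[(11/30)/(15/28)] = 11/30 × -0.5470 = -0.2006
  x=1: 19/30 × log_2[(19/30)/(13/28)] = 19/30 × 0.4480 = 0.2837

D_KL(P||Q) = 0.0831 bits

Note: KL divergence is always non-negative and equals 0 iff P = Q.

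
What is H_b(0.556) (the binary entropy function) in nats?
0.6869 nats

The binary entropy function is:
H(p) = -p log(p) - (1-p) log(1-p)

H(0.556) = -0.556 × log_e(0.556) - 0.444 × log_e(0.444)
H(0.556) = 0.6869 nats

Note: Binary entropy is maximized at p=0.5 (H=1 bit) and minimized at p=0 or p=1 (H=0).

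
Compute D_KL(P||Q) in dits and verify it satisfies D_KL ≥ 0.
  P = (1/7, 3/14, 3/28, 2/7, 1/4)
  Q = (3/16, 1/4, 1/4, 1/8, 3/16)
0.0632 dits

KL divergence satisfies the Gibbs inequality: D_KL(P||Q) ≥ 0 for all distributions P, Q.

D_KL(P||Q) = Σ p(x) log(p(x)/q(x))
Term by term:
  x=0: 1/7 × log_10[(1/7)/(3/16)] = -0.0169
  x=1: 3/14 × log_10[(3/14)/(1/4)] = -0.0143
  x=2: 3/28 × log_10[(3/28)/(1/4)] = -0.0394
  x=3: 2/7 × log_10[(2/7)/(1/8)] = 0.1026
  x=4: 1/4 × log_10[(1/4)/(3/16)] = 0.0312
D_KL(P||Q) = 0.0632 dits

D_KL(P||Q) = 0.0632 ≥ 0 ✓

This non-negativity is a fundamental property: relative entropy cannot be negative because it measures how different Q is from P.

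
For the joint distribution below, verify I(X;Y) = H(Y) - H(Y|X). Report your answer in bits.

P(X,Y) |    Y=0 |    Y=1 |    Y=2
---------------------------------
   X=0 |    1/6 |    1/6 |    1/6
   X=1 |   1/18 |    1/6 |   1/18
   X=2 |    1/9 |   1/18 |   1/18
I(X;Y) = 0.0649 bits

Mutual information has multiple equivalent forms:
- I(X;Y) = H(X) - H(X|Y)
- I(X;Y) = H(Y) - H(Y|X)
- I(X;Y) = H(X) + H(Y) - H(X,Y)

Computing all quantities:
H(X) = 1.4955, H(Y) = 1.5715, H(X,Y) = 3.0022
H(X|Y) = 1.4306, H(Y|X) = 1.5066

Verification:
H(X) - H(X|Y) = 1.4955 - 1.4306 = 0.0649
H(Y) - H(Y|X) = 1.5715 - 1.5066 = 0.0649
H(X) + H(Y) - H(X,Y) = 1.4955 + 1.5715 - 3.0022 = 0.0649

All forms give I(X;Y) = 0.0649 bits. ✓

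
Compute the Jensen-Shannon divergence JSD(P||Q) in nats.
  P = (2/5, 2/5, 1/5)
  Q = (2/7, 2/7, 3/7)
0.0308 nats

Jensen-Shannon divergence is:
JSD(P||Q) = 0.5 × D_KL(P||M) + 0.5 × D_KL(Q||M)
where M = 0.5 × (P + Q) is the mixture distribution.

M = 0.5 × (2/5, 2/5, 1/5) + 0.5 × (2/7, 2/7, 3/7) = (12/35, 12/35, 11/35)

D_KL(P||M) = 0.0329 nats
D_KL(Q||M) = 0.0287 nats

JSD(P||Q) = 0.5 × 0.0329 + 0.5 × 0.0287 = 0.0308 nats

Unlike KL divergence, JSD is symmetric and bounded: 0 ≤ JSD ≤ log(2).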